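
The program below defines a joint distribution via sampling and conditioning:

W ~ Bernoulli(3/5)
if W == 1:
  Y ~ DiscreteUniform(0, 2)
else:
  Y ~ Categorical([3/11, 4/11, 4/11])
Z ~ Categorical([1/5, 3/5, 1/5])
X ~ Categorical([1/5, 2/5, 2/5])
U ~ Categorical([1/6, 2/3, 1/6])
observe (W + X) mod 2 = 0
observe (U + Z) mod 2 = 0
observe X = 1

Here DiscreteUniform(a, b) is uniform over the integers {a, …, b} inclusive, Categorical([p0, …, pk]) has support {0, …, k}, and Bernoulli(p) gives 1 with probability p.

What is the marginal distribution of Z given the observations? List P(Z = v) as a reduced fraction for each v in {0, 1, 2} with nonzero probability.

P(Z=0) = 1/8, P(Z=1) = 3/4, P(Z=2) = 1/8

Enumerate traces; 15 have nonzero weight after conditioning:
  (W=1, Y=0, Z=0, X=1, U=0) weight 1/375
  (W=1, Y=0, Z=0, X=1, U=2) weight 1/375
  (W=1, Y=0, Z=1, X=1, U=1) weight 4/125
  (W=1, Y=0, Z=2, X=1, U=0) weight 1/375
  (W=1, Y=0, Z=2, X=1, U=2) weight 1/375
  (W=1, Y=1, Z=0, X=1, U=0) weight 1/375
  (W=1, Y=1, Z=0, X=1, U=2) weight 1/375
  (W=1, Y=1, Z=1, X=1, U=1) weight 4/125
  … 7 more
Group by Z:
  weight(Z=0) = 2/125
  weight(Z=1) = 12/125
  weight(Z=2) = 2/125
Total weight = 2/125 + 12/125 + 2/125 = 16/125
P(Z=0 | obs) = 2/125 / 16/125 = 1/8
P(Z=1 | obs) = 12/125 / 16/125 = 3/4
P(Z=2 | obs) = 2/125 / 16/125 = 1/8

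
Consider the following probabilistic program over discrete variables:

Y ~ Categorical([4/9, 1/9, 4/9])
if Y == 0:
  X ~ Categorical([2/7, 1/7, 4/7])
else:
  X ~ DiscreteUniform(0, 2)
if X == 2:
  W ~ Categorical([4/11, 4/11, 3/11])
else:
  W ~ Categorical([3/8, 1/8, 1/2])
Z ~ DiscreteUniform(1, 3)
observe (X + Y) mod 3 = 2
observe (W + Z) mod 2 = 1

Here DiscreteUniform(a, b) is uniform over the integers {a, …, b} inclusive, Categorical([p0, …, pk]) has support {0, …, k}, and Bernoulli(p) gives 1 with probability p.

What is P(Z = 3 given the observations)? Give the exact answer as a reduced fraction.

Enumerate traces; 15 have nonzero weight after conditioning:
  (Y=0, X=2, W=0, Z=1) weight 64/2079
  (Y=0, X=2, W=0, Z=3) weight 64/2079
  (Y=0, X=2, W=1, Z=2) weight 64/2079
  (Y=0, X=2, W=2, Z=1) weight 16/693
  (Y=0, X=2, W=2, Z=3) weight 16/693
  (Y=1, X=1, W=0, Z=1) weight 1/216
  (Y=1, X=1, W=0, Z=3) weight 1/216
  (Y=1, X=1, W=1, Z=2) weight 1/648
  … 7 more
Group by Z:
  weight(Z=1) = 769/7128
  weight(Z=2) = 1921/49896
  weight(Z=3) = 769/7128
Total weight = 769/7128 + 1921/49896 + 769/7128 = 4229/16632
P(Z=1 | obs) = 769/7128 / 4229/16632 = 5383/12687
P(Z=2 | obs) = 1921/49896 / 4229/16632 = 1921/12687
P(Z=3 | obs) = 769/7128 / 4229/16632 = 5383/12687

P(Z = 3 | obs) = 5383/12687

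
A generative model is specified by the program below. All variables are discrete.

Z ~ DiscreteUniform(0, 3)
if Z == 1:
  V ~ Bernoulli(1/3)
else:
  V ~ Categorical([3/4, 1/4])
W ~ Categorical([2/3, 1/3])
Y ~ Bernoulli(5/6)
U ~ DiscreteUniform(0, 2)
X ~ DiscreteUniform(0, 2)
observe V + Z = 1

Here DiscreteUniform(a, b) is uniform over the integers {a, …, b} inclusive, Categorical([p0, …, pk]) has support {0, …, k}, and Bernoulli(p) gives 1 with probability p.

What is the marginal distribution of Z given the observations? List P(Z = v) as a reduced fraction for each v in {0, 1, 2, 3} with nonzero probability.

P(Z=0) = 3/11, P(Z=1) = 8/11

Enumerate traces; 72 have nonzero weight after conditioning:
  (Z=0, V=1, W=0, Y=0, U=0, X=0) weight 1/1296
  (Z=0, V=1, W=0, Y=0, U=0, X=1) weight 1/1296
  (Z=0, V=1, W=0, Y=0, U=0, X=2) weight 1/1296
  (Z=0, V=1, W=0, Y=0, U=1, X=0) weight 1/1296
  (Z=0, V=1, W=0, Y=0, U=1, X=1) weight 1/1296
  (Z=0, V=1, W=0, Y=0, U=1, X=2) weight 1/1296
  (Z=0, V=1, W=0, Y=0, U=2, X=0) weight 1/1296
  (Z=0, V=1, W=0, Y=0, U=2, X=1) weight 1/1296
  (Z=1, V=0, W=0, Y=0, U=0, X=0) weight 1/486
  … 63 more
Group by Z:
  weight(Z=0) = 1/16
  weight(Z=1) = 1/6
Total weight = 1/16 + 1/6 = 11/48
P(Z=0 | obs) = 1/16 / 11/48 = 3/11
P(Z=1 | obs) = 1/6 / 11/48 = 8/11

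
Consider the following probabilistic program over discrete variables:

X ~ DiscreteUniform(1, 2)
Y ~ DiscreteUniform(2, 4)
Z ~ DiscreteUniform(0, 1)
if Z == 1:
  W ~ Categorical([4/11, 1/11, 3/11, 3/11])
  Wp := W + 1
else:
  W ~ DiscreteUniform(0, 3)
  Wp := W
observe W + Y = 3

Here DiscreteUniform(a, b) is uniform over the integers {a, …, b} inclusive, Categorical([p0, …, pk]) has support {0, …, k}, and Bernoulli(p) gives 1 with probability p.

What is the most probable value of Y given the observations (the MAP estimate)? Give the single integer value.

argmax_v P(Y = v | obs) = 3

Enumerate traces; 8 have nonzero weight after conditioning:
  (X=1, Y=2, Z=0, W=1) weight 1/48
  (X=1, Y=2, Z=1, W=1) weight 1/132
  (X=1, Y=3, Z=0, W=0) weight 1/48
  (X=1, Y=3, Z=1, W=0) weight 1/33
  (X=2, Y=2, Z=0, W=1) weight 1/48
  (X=2, Y=2, Z=1, W=1) weight 1/132
  (X=2, Y=3, Z=0, W=0) weight 1/48
  (X=2, Y=3, Z=1, W=0) weight 1/33
Group by Y:
  weight(Y=2) = 5/88
  weight(Y=3) = 9/88
Total weight = 5/88 + 9/88 = 7/44
P(Y=2 | obs) = 5/88 / 7/44 = 5/14
P(Y=3 | obs) = 9/88 / 7/44 = 9/14
argmax = 3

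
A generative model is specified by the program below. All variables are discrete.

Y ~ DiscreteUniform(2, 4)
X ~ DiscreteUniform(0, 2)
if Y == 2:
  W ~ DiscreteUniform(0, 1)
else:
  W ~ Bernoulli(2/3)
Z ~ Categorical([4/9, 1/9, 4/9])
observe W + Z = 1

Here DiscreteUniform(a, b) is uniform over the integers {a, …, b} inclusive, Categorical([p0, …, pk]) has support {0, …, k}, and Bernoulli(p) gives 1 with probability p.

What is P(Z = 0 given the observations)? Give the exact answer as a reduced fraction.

Enumerate traces; 18 have nonzero weight after conditioning:
  (Y=2, X=0, W=0, Z=1) weight 1/162
  (Y=2, X=0, W=1, Z=0) weight 2/81
  (Y=2, X=1, W=0, Z=1) weight 1/162
  (Y=2, X=1, W=1, Z=0) weight 2/81
  (Y=2, X=2, W=0, Z=1) weight 1/162
  (Y=2, X=2, W=1, Z=0) weight 2/81
  (Y=3, X=0, W=0, Z=1) weight 1/243
  (Y=3, X=0, W=1, Z=0) weight 8/243
  … 10 more
Group by Z:
  weight(Z=0) = 22/81
  weight(Z=1) = 7/162
Total weight = 22/81 + 7/162 = 17/54
P(Z=0 | obs) = 22/81 / 17/54 = 44/51
P(Z=1 | obs) = 7/162 / 17/54 = 7/51

P(Z = 0 | obs) = 44/51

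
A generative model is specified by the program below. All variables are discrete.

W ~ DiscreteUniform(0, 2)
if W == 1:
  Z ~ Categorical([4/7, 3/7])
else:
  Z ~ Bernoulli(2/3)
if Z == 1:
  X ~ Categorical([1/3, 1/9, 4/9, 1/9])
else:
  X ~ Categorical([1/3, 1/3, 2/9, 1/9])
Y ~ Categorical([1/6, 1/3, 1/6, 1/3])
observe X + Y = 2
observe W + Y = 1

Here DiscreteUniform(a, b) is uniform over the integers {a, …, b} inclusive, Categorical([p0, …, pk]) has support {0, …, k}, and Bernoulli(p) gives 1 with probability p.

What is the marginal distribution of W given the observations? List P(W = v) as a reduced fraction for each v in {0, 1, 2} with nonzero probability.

P(W=0) = 7/13, P(W=1) = 6/13

Enumerate traces; 4 have nonzero weight after conditioning:
  (W=0, Z=0, X=1, Y=1) weight 1/81
  (W=0, Z=1, X=1, Y=1) weight 2/243
  (W=1, Z=0, X=2, Y=0) weight 4/567
  (W=1, Z=1, X=2, Y=0) weight 2/189
Group by W:
  weight(W=0) = 5/243
  weight(W=1) = 10/567
Total weight = 5/243 + 10/567 = 65/1701
P(W=0 | obs) = 5/243 / 65/1701 = 7/13
P(W=1 | obs) = 10/567 / 65/1701 = 6/13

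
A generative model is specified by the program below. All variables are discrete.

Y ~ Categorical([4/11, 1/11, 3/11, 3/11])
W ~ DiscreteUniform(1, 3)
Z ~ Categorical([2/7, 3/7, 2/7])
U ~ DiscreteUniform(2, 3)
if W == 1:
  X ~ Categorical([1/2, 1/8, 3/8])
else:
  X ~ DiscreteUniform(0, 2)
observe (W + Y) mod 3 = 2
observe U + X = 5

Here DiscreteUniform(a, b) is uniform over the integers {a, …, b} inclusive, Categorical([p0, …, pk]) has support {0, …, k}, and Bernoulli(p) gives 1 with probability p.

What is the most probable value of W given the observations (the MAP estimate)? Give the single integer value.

Enumerate traces; 12 have nonzero weight after conditioning:
  (Y=0, W=2, Z=0, U=3, X=2) weight 4/693
  (Y=0, W=2, Z=1, U=3, X=2) weight 2/231
  (Y=0, W=2, Z=2, U=3, X=2) weight 4/693
  (Y=1, W=1, Z=0, U=3, X=2) weight 1/616
  (Y=1, W=1, Z=1, U=3, X=2) weight 3/1232
  (Y=1, W=1, Z=2, U=3, X=2) weight 1/616
  (Y=2, W=3, Z=0, U=3, X=2) weight 1/231
  (Y=2, W=3, Z=1, U=3, X=2) weight 1/154
  … 4 more
Group by W:
  weight(W=1) = 1/176
  weight(W=2) = 7/198
  weight(W=3) = 1/66
Total weight = 1/176 + 7/198 + 1/66 = 89/1584
P(W=1 | obs) = 1/176 / 89/1584 = 9/89
P(W=2 | obs) = 7/198 / 89/1584 = 56/89
P(W=3 | obs) = 1/66 / 89/1584 = 24/89
argmax = 2

argmax_v P(W = v | obs) = 2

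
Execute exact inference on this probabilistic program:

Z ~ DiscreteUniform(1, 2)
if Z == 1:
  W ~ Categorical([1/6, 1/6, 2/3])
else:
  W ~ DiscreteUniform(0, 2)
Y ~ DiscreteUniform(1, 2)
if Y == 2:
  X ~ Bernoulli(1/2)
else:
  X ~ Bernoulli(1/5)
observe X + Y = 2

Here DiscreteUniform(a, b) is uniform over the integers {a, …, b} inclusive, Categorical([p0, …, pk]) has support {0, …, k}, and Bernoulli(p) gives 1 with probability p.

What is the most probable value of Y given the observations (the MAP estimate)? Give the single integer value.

Enumerate traces; 12 have nonzero weight after conditioning:
  (Z=1, W=0, Y=1, X=1) weight 1/120
  (Z=1, W=0, Y=2, X=0) weight 1/48
  (Z=1, W=1, Y=1, X=1) weight 1/120
  (Z=1, W=1, Y=2, X=0) weight 1/48
  (Z=1, W=2, Y=1, X=1) weight 1/30
  (Z=1, W=2, Y=2, X=0) weight 1/12
  (Z=2, W=0, Y=1, X=1) weight 1/60
  (Z=2, W=0, Y=2, X=0) weight 1/24
  … 4 more
Group by Y:
  weight(Y=1) = 1/10
  weight(Y=2) = 1/4
Total weight = 1/10 + 1/4 = 7/20
P(Y=1 | obs) = 1/10 / 7/20 = 2/7
P(Y=2 | obs) = 1/4 / 7/20 = 5/7
argmax = 2

argmax_v P(Y = v | obs) = 2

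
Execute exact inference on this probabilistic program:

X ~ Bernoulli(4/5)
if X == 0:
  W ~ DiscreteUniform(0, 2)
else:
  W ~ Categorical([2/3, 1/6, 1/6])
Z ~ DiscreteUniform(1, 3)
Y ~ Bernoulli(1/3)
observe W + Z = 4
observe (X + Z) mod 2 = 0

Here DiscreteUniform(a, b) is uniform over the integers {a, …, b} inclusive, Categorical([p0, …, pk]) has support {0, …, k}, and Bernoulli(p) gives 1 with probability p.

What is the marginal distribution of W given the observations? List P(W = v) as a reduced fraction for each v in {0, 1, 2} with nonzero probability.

P(W=1) = 2/3, P(W=2) = 1/3

Enumerate traces; 4 have nonzero weight after conditioning:
  (X=0, W=2, Z=2, Y=0) weight 2/135
  (X=0, W=2, Z=2, Y=1) weight 1/135
  (X=1, W=1, Z=3, Y=0) weight 4/135
  (X=1, W=1, Z=3, Y=1) weight 2/135
Group by W:
  weight(W=1) = 2/45
  weight(W=2) = 1/45
Total weight = 2/45 + 1/45 = 1/15
P(W=1 | obs) = 2/45 / 1/15 = 2/3
P(W=2 | obs) = 1/45 / 1/15 = 1/3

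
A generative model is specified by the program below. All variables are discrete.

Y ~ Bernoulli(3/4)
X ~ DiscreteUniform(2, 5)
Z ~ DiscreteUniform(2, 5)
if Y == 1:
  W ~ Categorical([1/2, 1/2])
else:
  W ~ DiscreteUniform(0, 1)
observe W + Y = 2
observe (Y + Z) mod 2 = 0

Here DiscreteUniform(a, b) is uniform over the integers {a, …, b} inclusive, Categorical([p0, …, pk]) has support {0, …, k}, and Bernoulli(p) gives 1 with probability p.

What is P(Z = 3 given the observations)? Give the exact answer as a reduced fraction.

P(Z = 3 | obs) = 1/2

Enumerate traces; 8 have nonzero weight after conditioning:
  (Y=1, X=2, Z=3, W=1) weight 3/128
  (Y=1, X=2, Z=5, W=1) weight 3/128
  (Y=1, X=3, Z=3, W=1) weight 3/128
  (Y=1, X=3, Z=5, W=1) weight 3/128
  (Y=1, X=4, Z=3, W=1) weight 3/128
  (Y=1, X=4, Z=5, W=1) weight 3/128
  (Y=1, X=5, Z=3, W=1) weight 3/128
  (Y=1, X=5, Z=5, W=1) weight 3/128
Group by Z:
  weight(Z=3) = 3/32
  weight(Z=5) = 3/32
Total weight = 3/32 + 3/32 = 3/16
P(Z=3 | obs) = 3/32 / 3/16 = 1/2
P(Z=5 | obs) = 3/32 / 3/16 = 1/2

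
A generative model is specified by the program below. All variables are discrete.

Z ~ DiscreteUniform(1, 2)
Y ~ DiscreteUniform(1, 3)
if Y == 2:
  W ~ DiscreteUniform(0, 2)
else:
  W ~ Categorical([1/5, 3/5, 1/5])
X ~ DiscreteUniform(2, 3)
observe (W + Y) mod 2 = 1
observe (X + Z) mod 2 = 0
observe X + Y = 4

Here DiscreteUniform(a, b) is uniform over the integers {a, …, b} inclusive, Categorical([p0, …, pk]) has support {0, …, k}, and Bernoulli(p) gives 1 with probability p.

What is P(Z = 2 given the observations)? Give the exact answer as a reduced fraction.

Enumerate traces; 3 have nonzero weight after conditioning:
  (Z=1, Y=1, W=0, X=3) weight 1/60
  (Z=1, Y=1, W=2, X=3) weight 1/60
  (Z=2, Y=2, W=1, X=2) weight 1/36
Group by Z:
  weight(Z=1) = 1/30
  weight(Z=2) = 1/36
Total weight = 1/30 + 1/36 = 11/180
P(Z=1 | obs) = 1/30 / 11/180 = 6/11
P(Z=2 | obs) = 1/36 / 11/180 = 5/11

P(Z = 2 | obs) = 5/11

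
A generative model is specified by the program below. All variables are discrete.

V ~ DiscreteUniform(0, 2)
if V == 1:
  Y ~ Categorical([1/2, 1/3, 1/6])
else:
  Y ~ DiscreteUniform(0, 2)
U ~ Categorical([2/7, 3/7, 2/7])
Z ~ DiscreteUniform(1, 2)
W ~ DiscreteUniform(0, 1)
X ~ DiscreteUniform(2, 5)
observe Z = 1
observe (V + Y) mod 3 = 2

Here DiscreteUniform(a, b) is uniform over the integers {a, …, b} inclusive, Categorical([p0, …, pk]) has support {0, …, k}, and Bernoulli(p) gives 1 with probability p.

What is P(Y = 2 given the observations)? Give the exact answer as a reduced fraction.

P(Y = 2 | obs) = 1/3

Enumerate traces; 72 have nonzero weight after conditioning:
  (V=0, Y=2, U=0, Z=1, W=0, X=2) weight 1/504
  (V=0, Y=2, U=0, Z=1, W=0, X=3) weight 1/504
  (V=0, Y=2, U=0, Z=1, W=0, X=4) weight 1/504
  (V=0, Y=2, U=0, Z=1, W=0, X=5) weight 1/504
  (V=0, Y=2, U=0, Z=1, W=1, X=2) weight 1/504
  (V=0, Y=2, U=0, Z=1, W=1, X=3) weight 1/504
  (V=0, Y=2, U=0, Z=1, W=1, X=4) weight 1/504
  (V=0, Y=2, U=0, Z=1, W=1, X=5) weight 1/504
  (V=1, Y=1, U=0, Z=1, W=0, X=2) weight 1/504
  (V=2, Y=0, U=0, Z=1, W=0, X=2) weight 1/504
  … 62 more
Group by Y:
  weight(Y=0) = 1/18
  weight(Y=1) = 1/18
  weight(Y=2) = 1/18
Total weight = 1/18 + 1/18 + 1/18 = 1/6
P(Y=0 | obs) = 1/18 / 1/6 = 1/3
P(Y=1 | obs) = 1/18 / 1/6 = 1/3
P(Y=2 | obs) = 1/18 / 1/6 = 1/3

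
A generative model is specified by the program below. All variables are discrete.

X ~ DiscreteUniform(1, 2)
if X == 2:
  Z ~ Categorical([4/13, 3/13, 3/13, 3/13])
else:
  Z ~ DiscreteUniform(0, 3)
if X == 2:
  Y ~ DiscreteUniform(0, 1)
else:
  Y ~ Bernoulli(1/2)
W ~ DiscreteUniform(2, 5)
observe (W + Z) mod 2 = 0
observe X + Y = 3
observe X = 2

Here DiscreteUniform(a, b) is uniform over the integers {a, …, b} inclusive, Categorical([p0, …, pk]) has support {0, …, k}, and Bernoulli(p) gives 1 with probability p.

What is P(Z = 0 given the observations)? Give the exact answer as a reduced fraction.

Enumerate traces; 8 have nonzero weight after conditioning:
  (X=2, Z=0, Y=1, W=2) weight 1/52
  (X=2, Z=0, Y=1, W=4) weight 1/52
  (X=2, Z=1, Y=1, W=3) weight 3/208
  (X=2, Z=1, Y=1, W=5) weight 3/208
  (X=2, Z=2, Y=1, W=2) weight 3/208
  (X=2, Z=2, Y=1, W=4) weight 3/208
  (X=2, Z=3, Y=1, W=3) weight 3/208
  (X=2, Z=3, Y=1, W=5) weight 3/208
Group by Z:
  weight(Z=0) = 1/26
  weight(Z=1) = 3/104
  weight(Z=2) = 3/104
  weight(Z=3) = 3/104
Total weight = 1/26 + 3/104 + 3/104 + 3/104 = 1/8
P(Z=0 | obs) = 1/26 / 1/8 = 4/13
P(Z=1 | obs) = 3/104 / 1/8 = 3/13
P(Z=2 | obs) = 3/104 / 1/8 = 3/13
P(Z=3 | obs) = 3/104 / 1/8 = 3/13

P(Z = 0 | obs) = 4/13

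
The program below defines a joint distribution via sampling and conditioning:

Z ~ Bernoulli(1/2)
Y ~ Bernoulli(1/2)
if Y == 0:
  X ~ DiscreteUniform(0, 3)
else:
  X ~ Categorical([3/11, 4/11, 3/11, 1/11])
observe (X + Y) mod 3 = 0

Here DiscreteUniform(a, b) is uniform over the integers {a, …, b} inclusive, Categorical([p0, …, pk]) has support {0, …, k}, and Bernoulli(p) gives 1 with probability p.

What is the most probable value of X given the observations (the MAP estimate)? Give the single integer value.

Enumerate traces; 6 have nonzero weight after conditioning:
  (Z=0, Y=0, X=0) weight 1/16
  (Z=0, Y=0, X=3) weight 1/16
  (Z=0, Y=1, X=2) weight 3/44
  (Z=1, Y=0, X=0) weight 1/16
  (Z=1, Y=0, X=3) weight 1/16
  (Z=1, Y=1, X=2) weight 3/44
Group by X:
  weight(X=0) = 1/8
  weight(X=2) = 3/22
  weight(X=3) = 1/8
Total weight = 1/8 + 3/22 + 1/8 = 17/44
P(X=0 | obs) = 1/8 / 17/44 = 11/34
P(X=2 | obs) = 3/22 / 17/44 = 6/17
P(X=3 | obs) = 1/8 / 17/44 = 11/34
argmax = 2

argmax_v P(X = v | obs) = 2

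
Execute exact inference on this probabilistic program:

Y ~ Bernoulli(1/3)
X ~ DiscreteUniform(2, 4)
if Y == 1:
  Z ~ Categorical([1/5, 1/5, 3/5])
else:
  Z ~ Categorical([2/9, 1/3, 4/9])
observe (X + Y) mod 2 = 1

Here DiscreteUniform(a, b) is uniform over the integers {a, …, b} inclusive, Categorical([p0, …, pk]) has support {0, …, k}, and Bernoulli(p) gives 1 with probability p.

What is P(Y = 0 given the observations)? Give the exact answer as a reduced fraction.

P(Y = 0 | obs) = 1/2

Enumerate traces; 9 have nonzero weight after conditioning:
  (Y=0, X=3, Z=0) weight 4/81
  (Y=0, X=3, Z=1) weight 2/27
  (Y=0, X=3, Z=2) weight 8/81
  (Y=1, X=2, Z=0) weight 1/45
  (Y=1, X=2, Z=1) weight 1/45
  (Y=1, X=2, Z=2) weight 1/15
  (Y=1, X=4, Z=0) weight 1/45
  (Y=1, X=4, Z=1) weight 1/45
  … 1 more
Group by Y:
  weight(Y=0) = 2/9
  weight(Y=1) = 2/9
Total weight = 2/9 + 2/9 = 4/9
P(Y=0 | obs) = 2/9 / 4/9 = 1/2
P(Y=1 | obs) = 2/9 / 4/9 = 1/2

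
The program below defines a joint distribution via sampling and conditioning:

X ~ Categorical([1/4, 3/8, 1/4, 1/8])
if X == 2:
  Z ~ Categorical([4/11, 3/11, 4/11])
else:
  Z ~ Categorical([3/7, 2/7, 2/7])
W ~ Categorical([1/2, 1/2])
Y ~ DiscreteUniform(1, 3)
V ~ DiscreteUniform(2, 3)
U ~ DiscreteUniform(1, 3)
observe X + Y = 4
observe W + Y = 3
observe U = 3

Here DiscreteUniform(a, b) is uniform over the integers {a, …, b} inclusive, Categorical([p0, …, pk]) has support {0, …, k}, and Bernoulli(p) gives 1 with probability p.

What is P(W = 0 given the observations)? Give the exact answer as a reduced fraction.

Enumerate traces; 12 have nonzero weight after conditioning:
  (X=1, Z=0, W=0, Y=3, V=2, U=3) weight 1/224
  (X=1, Z=0, W=0, Y=3, V=3, U=3) weight 1/224
  (X=1, Z=1, W=0, Y=3, V=2, U=3) weight 1/336
  (X=1, Z=1, W=0, Y=3, V=3, U=3) weight 1/336
  (X=1, Z=2, W=0, Y=3, V=2, U=3) weight 1/336
  (X=1, Z=2, W=0, Y=3, V=3, U=3) weight 1/336
  (X=2, Z=0, W=1, Y=2, V=2, U=3) weight 1/396
  (X=2, Z=0, W=1, Y=2, V=3, U=3) weight 1/396
  … 4 more
Group by W:
  weight(W=0) = 1/48
  weight(W=1) = 1/72
Total weight = 1/48 + 1/72 = 5/144
P(W=0 | obs) = 1/48 / 5/144 = 3/5
P(W=1 | obs) = 1/72 / 5/144 = 2/5

P(W = 0 | obs) = 3/5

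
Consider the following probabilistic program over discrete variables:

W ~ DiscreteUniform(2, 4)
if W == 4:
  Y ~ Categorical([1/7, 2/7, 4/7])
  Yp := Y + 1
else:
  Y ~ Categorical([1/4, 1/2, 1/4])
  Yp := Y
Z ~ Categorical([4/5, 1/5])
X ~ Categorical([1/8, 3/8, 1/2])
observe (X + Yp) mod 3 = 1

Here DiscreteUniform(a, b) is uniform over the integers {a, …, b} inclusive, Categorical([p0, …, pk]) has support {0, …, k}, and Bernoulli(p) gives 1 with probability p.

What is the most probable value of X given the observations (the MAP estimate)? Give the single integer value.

argmax_v P(X = v | obs) = 1

Enumerate traces; 18 have nonzero weight after conditioning:
  (W=2, Y=0, Z=0, X=1) weight 1/40
  (W=2, Y=0, Z=1, X=1) weight 1/160
  (W=2, Y=1, Z=0, X=0) weight 1/60
  (W=2, Y=1, Z=1, X=0) weight 1/240
  (W=2, Y=2, Z=0, X=2) weight 1/30
  (W=2, Y=2, Z=1, X=2) weight 1/120
  (W=3, Y=0, Z=0, X=1) weight 1/40
  (W=3, Y=0, Z=1, X=1) weight 1/160
  … 10 more
Group by X:
  weight(X=0) = 1/21
  weight(X=1) = 15/112
  weight(X=2) = 11/84
Total weight = 1/21 + 15/112 + 11/84 = 5/16
P(X=0 | obs) = 1/21 / 5/16 = 16/105
P(X=1 | obs) = 15/112 / 5/16 = 3/7
P(X=2 | obs) = 11/84 / 5/16 = 44/105
argmax = 1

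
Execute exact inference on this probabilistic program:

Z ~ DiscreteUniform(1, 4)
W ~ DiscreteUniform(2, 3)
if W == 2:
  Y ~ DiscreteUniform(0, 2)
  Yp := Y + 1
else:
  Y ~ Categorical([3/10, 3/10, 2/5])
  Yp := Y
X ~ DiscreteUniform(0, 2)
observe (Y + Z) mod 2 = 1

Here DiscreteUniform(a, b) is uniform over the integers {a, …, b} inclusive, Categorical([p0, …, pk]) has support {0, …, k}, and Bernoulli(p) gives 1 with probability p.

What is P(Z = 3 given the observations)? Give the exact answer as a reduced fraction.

Enumerate traces; 36 have nonzero weight after conditioning:
  (Z=1, W=2, Y=0, X=0) weight 1/72
  (Z=1, W=2, Y=0, X=1) weight 1/72
  (Z=1, W=2, Y=0, X=2) weight 1/72
  (Z=1, W=2, Y=2, X=0) weight 1/72
  (Z=1, W=2, Y=2, X=1) weight 1/72
  (Z=1, W=2, Y=2, X=2) weight 1/72
  (Z=1, W=3, Y=0, X=0) weight 1/80
  (Z=1, W=3, Y=0, X=1) weight 1/80
  (Z=2, W=2, Y=1, X=0) weight 1/72
  (Z=3, W=2, Y=0, X=0) weight 1/72
  … 26 more
Group by Z:
  weight(Z=1) = 41/240
  weight(Z=2) = 19/240
  weight(Z=3) = 41/240
  weight(Z=4) = 19/240
Total weight = 41/240 + 19/240 + 41/240 + 19/240 = 1/2
P(Z=1 | obs) = 41/240 / 1/2 = 41/120
P(Z=2 | obs) = 19/240 / 1/2 = 19/120
P(Z=3 | obs) = 41/240 / 1/2 = 41/120
P(Z=4 | obs) = 19/240 / 1/2 = 19/120

P(Z = 3 | obs) = 41/120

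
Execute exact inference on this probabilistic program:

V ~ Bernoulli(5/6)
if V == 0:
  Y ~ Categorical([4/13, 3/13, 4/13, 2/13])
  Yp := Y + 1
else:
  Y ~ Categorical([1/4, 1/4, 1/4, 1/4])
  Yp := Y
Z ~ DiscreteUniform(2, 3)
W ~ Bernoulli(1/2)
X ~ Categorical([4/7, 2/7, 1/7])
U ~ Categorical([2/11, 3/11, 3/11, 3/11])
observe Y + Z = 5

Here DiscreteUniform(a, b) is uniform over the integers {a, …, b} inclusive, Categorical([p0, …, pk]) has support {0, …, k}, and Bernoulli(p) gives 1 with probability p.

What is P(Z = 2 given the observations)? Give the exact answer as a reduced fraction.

Enumerate traces; 96 have nonzero weight after conditioning:
  (V=0, Y=2, Z=3, W=0, X=0, U=0) weight 4/3003
  (V=0, Y=2, Z=3, W=0, X=0, U=1) weight 2/1001
  (V=0, Y=2, Z=3, W=0, X=0, U=2) weight 2/1001
  (V=0, Y=2, Z=3, W=0, X=0, U=3) weight 2/1001
  (V=0, Y=2, Z=3, W=0, X=1, U=0) weight 2/3003
  (V=0, Y=2, Z=3, W=0, X=1, U=1) weight 1/1001
  (V=0, Y=2, Z=3, W=0, X=1, U=2) weight 1/1001
  (V=0, Y=2, Z=3, W=0, X=1, U=3) weight 1/1001
  (V=0, Y=3, Z=2, W=0, X=0, U=0) weight 2/3003
  … 87 more
Group by Z:
  weight(Z=2) = 73/624
  weight(Z=3) = 27/208
Total weight = 73/624 + 27/208 = 77/312
P(Z=2 | obs) = 73/624 / 77/312 = 73/154
P(Z=3 | obs) = 27/208 / 77/312 = 81/154

P(Z = 2 | obs) = 73/154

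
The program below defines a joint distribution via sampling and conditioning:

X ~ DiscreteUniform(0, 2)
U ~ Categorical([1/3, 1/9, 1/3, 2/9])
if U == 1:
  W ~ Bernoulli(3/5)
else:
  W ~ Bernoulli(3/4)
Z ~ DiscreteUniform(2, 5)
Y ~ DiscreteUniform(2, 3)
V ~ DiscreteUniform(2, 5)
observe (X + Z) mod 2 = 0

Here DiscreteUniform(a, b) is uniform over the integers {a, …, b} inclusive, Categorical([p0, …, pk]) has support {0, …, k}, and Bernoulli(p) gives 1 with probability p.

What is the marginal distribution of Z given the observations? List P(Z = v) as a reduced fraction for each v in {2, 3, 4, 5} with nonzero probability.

Enumerate traces; 384 have nonzero weight after conditioning:
  (X=0, U=0, W=0, Z=2, Y=2, V=2) weight 1/1152
  (X=0, U=0, W=0, Z=2, Y=2, V=3) weight 1/1152
  (X=0, U=0, W=0, Z=2, Y=2, V=4) weight 1/1152
  (X=0, U=0, W=0, Z=2, Y=2, V=5) weight 1/1152
  (X=0, U=0, W=0, Z=2, Y=3, V=2) weight 1/1152
  (X=0, U=0, W=0, Z=2, Y=3, V=3) weight 1/1152
  (X=0, U=0, W=0, Z=2, Y=3, V=4) weight 1/1152
  (X=0, U=0, W=0, Z=2, Y=3, V=5) weight 1/1152
  (X=0, U=0, W=0, Z=4, Y=2, V=2) weight 1/1152
  (X=1, U=0, W=0, Z=3, Y=2, V=2) weight 1/1152
  … 374 more
Group by Z:
  weight(Z=2) = 1/6
  weight(Z=3) = 1/12
  weight(Z=4) = 1/6
  weight(Z=5) = 1/12
Total weight = 1/6 + 1/12 + 1/6 + 1/12 = 1/2
P(Z=2 | obs) = 1/6 / 1/2 = 1/3
P(Z=3 | obs) = 1/12 / 1/2 = 1/6
P(Z=4 | obs) = 1/6 / 1/2 = 1/3
P(Z=5 | obs) = 1/12 / 1/2 = 1/6

P(Z=2) = 1/3, P(Z=3) = 1/6, P(Z=4) = 1/3, P(Z=5) = 1/6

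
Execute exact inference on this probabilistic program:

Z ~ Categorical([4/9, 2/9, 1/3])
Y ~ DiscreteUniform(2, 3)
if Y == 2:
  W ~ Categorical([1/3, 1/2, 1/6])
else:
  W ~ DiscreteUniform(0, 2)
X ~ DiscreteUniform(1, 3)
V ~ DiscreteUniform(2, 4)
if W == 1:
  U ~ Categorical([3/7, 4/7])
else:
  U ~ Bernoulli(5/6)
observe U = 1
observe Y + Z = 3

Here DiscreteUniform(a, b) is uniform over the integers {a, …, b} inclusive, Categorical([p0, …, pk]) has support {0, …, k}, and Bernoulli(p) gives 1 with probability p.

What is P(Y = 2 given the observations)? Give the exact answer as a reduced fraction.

P(Y = 2 | obs) = 177/553

Enumerate traces; 54 have nonzero weight after conditioning:
  (Z=0, Y=3, W=0, X=1, V=2, U=1) weight 5/729
  (Z=0, Y=3, W=0, X=1, V=3, U=1) weight 5/729
  (Z=0, Y=3, W=0, X=1, V=4, U=1) weight 5/729
  (Z=0, Y=3, W=0, X=2, V=2, U=1) weight 5/729
  (Z=0, Y=3, W=0, X=2, V=3, U=1) weight 5/729
  (Z=0, Y=3, W=0, X=2, V=4, U=1) weight 5/729
  (Z=0, Y=3, W=0, X=3, V=2, U=1) weight 5/729
  (Z=0, Y=3, W=0, X=3, V=3, U=1) weight 5/729
  (Z=1, Y=2, W=0, X=1, V=2, U=1) weight 5/1458
  … 45 more
Group by Y:
  weight(Y=2) = 59/756
  weight(Y=3) = 94/567
Total weight = 59/756 + 94/567 = 79/324
P(Y=2 | obs) = 59/756 / 79/324 = 177/553
P(Y=3 | obs) = 94/567 / 79/324 = 376/553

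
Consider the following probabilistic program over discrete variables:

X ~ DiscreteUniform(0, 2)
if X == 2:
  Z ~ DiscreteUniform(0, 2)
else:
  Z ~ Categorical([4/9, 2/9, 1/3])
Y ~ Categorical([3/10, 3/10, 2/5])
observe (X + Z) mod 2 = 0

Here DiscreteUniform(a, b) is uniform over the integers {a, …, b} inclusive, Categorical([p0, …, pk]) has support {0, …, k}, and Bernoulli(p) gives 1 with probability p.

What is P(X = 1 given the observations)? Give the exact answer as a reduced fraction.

P(X = 1 | obs) = 2/15

Enumerate traces; 15 have nonzero weight after conditioning:
  (X=0, Z=0, Y=0) weight 2/45
  (X=0, Z=0, Y=1) weight 2/45
  (X=0, Z=0, Y=2) weight 8/135
  (X=0, Z=2, Y=0) weight 1/30
  (X=0, Z=2, Y=1) weight 1/30
  (X=0, Z=2, Y=2) weight 2/45
  (X=1, Z=1, Y=0) weight 1/45
  (X=1, Z=1, Y=1) weight 1/45
  (X=2, Z=0, Y=0) weight 1/30
  … 6 more
Group by X:
  weight(X=0) = 7/27
  weight(X=1) = 2/27
  weight(X=2) = 2/9
Total weight = 7/27 + 2/27 + 2/9 = 5/9
P(X=0 | obs) = 7/27 / 5/9 = 7/15
P(X=1 | obs) = 2/27 / 5/9 = 2/15
P(X=2 | obs) = 2/9 / 5/9 = 2/5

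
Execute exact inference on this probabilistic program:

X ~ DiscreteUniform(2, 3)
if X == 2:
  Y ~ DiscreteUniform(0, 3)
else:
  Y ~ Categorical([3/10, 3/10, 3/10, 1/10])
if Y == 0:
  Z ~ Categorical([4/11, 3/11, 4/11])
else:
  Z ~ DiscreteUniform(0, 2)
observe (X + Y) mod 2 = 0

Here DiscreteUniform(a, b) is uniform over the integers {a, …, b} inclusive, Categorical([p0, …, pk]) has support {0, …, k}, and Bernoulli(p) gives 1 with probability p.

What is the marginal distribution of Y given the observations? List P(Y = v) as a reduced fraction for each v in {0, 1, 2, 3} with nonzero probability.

Enumerate traces; 12 have nonzero weight after conditioning:
  (X=2, Y=0, Z=0) weight 1/22
  (X=2, Y=0, Z=1) weight 3/88
  (X=2, Y=0, Z=2) weight 1/22
  (X=2, Y=2, Z=0) weight 1/24
  (X=2, Y=2, Z=1) weight 1/24
  (X=2, Y=2, Z=2) weight 1/24
  (X=3, Y=1, Z=0) weight 1/20
  (X=3, Y=1, Z=1) weight 1/20
  (X=3, Y=3, Z=0) weight 1/60
  … 3 more
Group by Y:
  weight(Y=0) = 1/8
  weight(Y=1) = 3/20
  weight(Y=2) = 1/8
  weight(Y=3) = 1/20
Total weight = 1/8 + 3/20 + 1/8 + 1/20 = 9/20
P(Y=0 | obs) = 1/8 / 9/20 = 5/18
P(Y=1 | obs) = 3/20 / 9/20 = 1/3
P(Y=2 | obs) = 1/8 / 9/20 = 5/18
P(Y=3 | obs) = 1/20 / 9/20 = 1/9

P(Y=0) = 5/18, P(Y=1) = 1/3, P(Y=2) = 5/18, P(Y=3) = 1/9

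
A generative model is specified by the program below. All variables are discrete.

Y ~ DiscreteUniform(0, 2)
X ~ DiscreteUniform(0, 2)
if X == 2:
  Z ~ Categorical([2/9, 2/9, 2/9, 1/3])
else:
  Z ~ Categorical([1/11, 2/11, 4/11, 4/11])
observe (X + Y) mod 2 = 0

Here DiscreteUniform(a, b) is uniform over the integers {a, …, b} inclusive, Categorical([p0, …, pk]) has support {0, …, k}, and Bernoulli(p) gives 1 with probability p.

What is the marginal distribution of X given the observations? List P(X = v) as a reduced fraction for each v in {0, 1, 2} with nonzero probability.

P(X=0) = 2/5, P(X=1) = 1/5, P(X=2) = 2/5

Enumerate traces; 20 have nonzero weight after conditioning:
  (Y=0, X=0, Z=0) weight 1/99
  (Y=0, X=0, Z=1) weight 2/99
  (Y=0, X=0, Z=2) weight 4/99
  (Y=0, X=0, Z=3) weight 4/99
  (Y=0, X=2, Z=0) weight 2/81
  (Y=0, X=2, Z=1) weight 2/81
  (Y=0, X=2, Z=2) weight 2/81
  (Y=0, X=2, Z=3) weight 1/27
  (Y=1, X=1, Z=0) weight 1/99
  … 11 more
Group by X:
  weight(X=0) = 2/9
  weight(X=1) = 1/9
  weight(X=2) = 2/9
Total weight = 2/9 + 1/9 + 2/9 = 5/9
P(X=0 | obs) = 2/9 / 5/9 = 2/5
P(X=1 | obs) = 1/9 / 5/9 = 1/5
P(X=2 | obs) = 2/9 / 5/9 = 2/5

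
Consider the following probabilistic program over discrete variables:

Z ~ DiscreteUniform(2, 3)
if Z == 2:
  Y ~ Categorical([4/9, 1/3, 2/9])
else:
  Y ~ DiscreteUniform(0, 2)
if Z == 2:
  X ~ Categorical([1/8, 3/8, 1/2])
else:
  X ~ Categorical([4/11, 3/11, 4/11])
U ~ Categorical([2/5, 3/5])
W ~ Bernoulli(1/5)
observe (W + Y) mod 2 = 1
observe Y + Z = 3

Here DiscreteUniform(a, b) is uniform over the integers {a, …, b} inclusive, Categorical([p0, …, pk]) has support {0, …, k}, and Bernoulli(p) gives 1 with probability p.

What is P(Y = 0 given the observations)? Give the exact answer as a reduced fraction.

P(Y = 0 | obs) = 1/5

Enumerate traces; 12 have nonzero weight after conditioning:
  (Z=2, Y=1, X=0, U=0, W=0) weight 1/150
  (Z=2, Y=1, X=0, U=1, W=0) weight 1/100
  (Z=2, Y=1, X=1, U=0, W=0) weight 1/50
  (Z=2, Y=1, X=1, U=1, W=0) weight 3/100
  (Z=2, Y=1, X=2, U=0, W=0) weight 2/75
  (Z=2, Y=1, X=2, U=1, W=0) weight 1/25
  (Z=3, Y=0, X=0, U=0, W=1) weight 4/825
  (Z=3, Y=0, X=0, U=1, W=1) weight 2/275
  … 4 more
Group by Y:
  weight(Y=0) = 1/30
  weight(Y=1) = 2/15
Total weight = 1/30 + 2/15 = 1/6
P(Y=0 | obs) = 1/30 / 1/6 = 1/5
P(Y=1 | obs) = 2/15 / 1/6 = 4/5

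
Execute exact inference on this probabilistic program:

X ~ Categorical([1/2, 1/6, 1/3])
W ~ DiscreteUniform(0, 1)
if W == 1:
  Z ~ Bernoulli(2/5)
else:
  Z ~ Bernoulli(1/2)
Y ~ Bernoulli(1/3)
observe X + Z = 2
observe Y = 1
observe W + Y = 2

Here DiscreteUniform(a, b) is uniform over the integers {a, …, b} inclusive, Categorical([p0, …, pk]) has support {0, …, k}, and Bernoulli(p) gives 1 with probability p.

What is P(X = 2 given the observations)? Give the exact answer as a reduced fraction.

Enumerate traces; 2 have nonzero weight after conditioning:
  (X=1, W=1, Z=1, Y=1) weight 1/90
  (X=2, W=1, Z=0, Y=1) weight 1/30
Group by X:
  weight(X=1) = 1/90
  weight(X=2) = 1/30
Total weight = 1/90 + 1/30 = 2/45
P(X=1 | obs) = 1/90 / 2/45 = 1/4
P(X=2 | obs) = 1/30 / 2/45 = 3/4

P(X = 2 | obs) = 3/4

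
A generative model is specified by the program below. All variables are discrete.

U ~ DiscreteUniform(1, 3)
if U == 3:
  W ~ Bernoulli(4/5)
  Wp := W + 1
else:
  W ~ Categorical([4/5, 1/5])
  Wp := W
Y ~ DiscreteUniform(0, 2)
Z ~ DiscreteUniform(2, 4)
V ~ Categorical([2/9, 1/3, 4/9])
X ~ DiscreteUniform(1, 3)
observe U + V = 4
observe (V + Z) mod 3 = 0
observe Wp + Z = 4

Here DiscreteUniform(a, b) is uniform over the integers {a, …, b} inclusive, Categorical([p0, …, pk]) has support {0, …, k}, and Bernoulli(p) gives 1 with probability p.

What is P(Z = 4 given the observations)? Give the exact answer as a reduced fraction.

P(Z = 4 | obs) = 4/7

Enumerate traces; 18 have nonzero weight after conditioning:
  (U=2, W=0, Y=0, Z=4, V=2, X=1) weight 16/3645
  (U=2, W=0, Y=0, Z=4, V=2, X=2) weight 16/3645
  (U=2, W=0, Y=0, Z=4, V=2, X=3) weight 16/3645
  (U=2, W=0, Y=1, Z=4, V=2, X=1) weight 16/3645
  (U=2, W=0, Y=1, Z=4, V=2, X=2) weight 16/3645
  (U=2, W=0, Y=1, Z=4, V=2, X=3) weight 16/3645
  (U=2, W=0, Y=2, Z=4, V=2, X=1) weight 16/3645
  (U=2, W=0, Y=2, Z=4, V=2, X=2) weight 16/3645
  (U=3, W=1, Y=0, Z=2, V=1, X=1) weight 4/1215
  … 9 more
Group by Z:
  weight(Z=2) = 4/135
  weight(Z=4) = 16/405
Total weight = 4/135 + 16/405 = 28/405
P(Z=2 | obs) = 4/135 / 28/405 = 3/7
P(Z=4 | obs) = 16/405 / 28/405 = 4/7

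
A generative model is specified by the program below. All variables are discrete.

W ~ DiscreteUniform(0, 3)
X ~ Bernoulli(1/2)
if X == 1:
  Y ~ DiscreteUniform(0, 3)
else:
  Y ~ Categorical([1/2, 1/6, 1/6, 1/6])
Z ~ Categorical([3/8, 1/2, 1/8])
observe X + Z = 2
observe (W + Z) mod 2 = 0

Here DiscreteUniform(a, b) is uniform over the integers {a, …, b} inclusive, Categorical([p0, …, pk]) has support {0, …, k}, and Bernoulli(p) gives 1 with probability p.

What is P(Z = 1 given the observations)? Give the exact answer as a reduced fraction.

P(Z = 1 | obs) = 4/5

Enumerate traces; 16 have nonzero weight after conditioning:
  (W=0, X=0, Y=0, Z=2) weight 1/128
  (W=0, X=0, Y=1, Z=2) weight 1/384
  (W=0, X=0, Y=2, Z=2) weight 1/384
  (W=0, X=0, Y=3, Z=2) weight 1/384
  (W=1, X=1, Y=0, Z=1) weight 1/64
  (W=1, X=1, Y=1, Z=1) weight 1/64
  (W=1, X=1, Y=2, Z=1) weight 1/64
  (W=1, X=1, Y=3, Z=1) weight 1/64
  … 8 more
Group by Z:
  weight(Z=1) = 1/8
  weight(Z=2) = 1/32
Total weight = 1/8 + 1/32 = 5/32
P(Z=1 | obs) = 1/8 / 5/32 = 4/5
P(Z=2 | obs) = 1/32 / 5/32 = 1/5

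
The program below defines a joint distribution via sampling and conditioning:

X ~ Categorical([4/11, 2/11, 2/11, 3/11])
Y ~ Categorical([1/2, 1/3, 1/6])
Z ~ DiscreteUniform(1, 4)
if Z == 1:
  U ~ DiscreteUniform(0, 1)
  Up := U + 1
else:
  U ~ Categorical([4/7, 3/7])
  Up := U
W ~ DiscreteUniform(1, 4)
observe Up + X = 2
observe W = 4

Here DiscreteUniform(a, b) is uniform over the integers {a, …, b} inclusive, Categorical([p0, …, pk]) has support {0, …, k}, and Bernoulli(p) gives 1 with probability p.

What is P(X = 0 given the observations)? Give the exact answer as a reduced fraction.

Enumerate traces; 24 have nonzero weight after conditioning:
  (X=0, Y=0, Z=1, U=1, W=4) weight 1/176
  (X=0, Y=1, Z=1, U=1, W=4) weight 1/264
  (X=0, Y=2, Z=1, U=1, W=4) weight 1/528
  (X=1, Y=0, Z=1, U=0, W=4) weight 1/352
  (X=1, Y=0, Z=2, U=1, W=4) weight 3/1232
  (X=1, Y=0, Z=3, U=1, W=4) weight 3/1232
  (X=1, Y=0, Z=4, U=1, W=4) weight 3/1232
  (X=1, Y=1, Z=1, U=0, W=4) weight 1/528
  (X=2, Y=0, Z=2, U=0, W=4) weight 1/308
  … 15 more
Group by X:
  weight(X=0) = 1/88
  weight(X=1) = 25/1232
  weight(X=2) = 3/154
Total weight = 1/88 + 25/1232 + 3/154 = 9/176
P(X=0 | obs) = 1/88 / 9/176 = 2/9
P(X=1 | obs) = 25/1232 / 9/176 = 25/63
P(X=2 | obs) = 3/154 / 9/176 = 8/21

P(X = 0 | obs) = 2/9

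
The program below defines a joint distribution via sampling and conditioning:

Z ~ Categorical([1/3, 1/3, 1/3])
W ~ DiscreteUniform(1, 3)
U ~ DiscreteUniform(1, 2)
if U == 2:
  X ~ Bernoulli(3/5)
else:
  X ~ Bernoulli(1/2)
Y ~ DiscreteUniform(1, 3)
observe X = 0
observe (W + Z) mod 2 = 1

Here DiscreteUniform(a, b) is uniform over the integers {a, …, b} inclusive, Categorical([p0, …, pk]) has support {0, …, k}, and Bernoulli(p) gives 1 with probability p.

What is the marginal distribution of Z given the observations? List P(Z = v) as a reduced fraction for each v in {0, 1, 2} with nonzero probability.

Enumerate traces; 30 have nonzero weight after conditioning:
  (Z=0, W=1, U=1, X=0, Y=1) weight 1/108
  (Z=0, W=1, U=1, X=0, Y=2) weight 1/108
  (Z=0, W=1, U=1, X=0, Y=3) weight 1/108
  (Z=0, W=1, U=2, X=0, Y=1) weight 1/135
  (Z=0, W=1, U=2, X=0, Y=2) weight 1/135
  (Z=0, W=1, U=2, X=0, Y=3) weight 1/135
  (Z=0, W=3, U=1, X=0, Y=1) weight 1/108
  (Z=0, W=3, U=1, X=0, Y=2) weight 1/108
  (Z=1, W=2, U=1, X=0, Y=1) weight 1/108
  (Z=2, W=1, U=1, X=0, Y=1) weight 1/108
  … 20 more
Group by Z:
  weight(Z=0) = 1/10
  weight(Z=1) = 1/20
  weight(Z=2) = 1/10
Total weight = 1/10 + 1/20 + 1/10 = 1/4
P(Z=0 | obs) = 1/10 / 1/4 = 2/5
P(Z=1 | obs) = 1/20 / 1/4 = 1/5
P(Z=2 | obs) = 1/10 / 1/4 = 2/5

P(Z=0) = 2/5, P(Z=1) = 1/5, P(Z=2) = 2/5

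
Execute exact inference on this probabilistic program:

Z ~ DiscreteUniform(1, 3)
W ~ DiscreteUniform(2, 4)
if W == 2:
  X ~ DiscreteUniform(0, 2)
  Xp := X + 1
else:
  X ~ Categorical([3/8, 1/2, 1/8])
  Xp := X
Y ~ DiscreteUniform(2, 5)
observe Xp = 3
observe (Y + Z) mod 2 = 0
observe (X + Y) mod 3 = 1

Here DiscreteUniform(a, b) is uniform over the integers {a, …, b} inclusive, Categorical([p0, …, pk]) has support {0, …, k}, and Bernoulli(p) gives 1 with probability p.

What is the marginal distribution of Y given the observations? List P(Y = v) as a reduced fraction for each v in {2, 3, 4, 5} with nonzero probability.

P(Y=2) = 1/3, P(Y=5) = 2/3

Enumerate traces; 3 have nonzero weight after conditioning:
  (Z=1, W=2, X=2, Y=5) weight 1/108
  (Z=2, W=2, X=2, Y=2) weight 1/108
  (Z=3, W=2, X=2, Y=5) weight 1/108
Group by Y:
  weight(Y=2) = 1/108
  weight(Y=5) = 1/54
Total weight = 1/108 + 1/54 = 1/36
P(Y=2 | obs) = 1/108 / 1/36 = 1/3
P(Y=5 | obs) = 1/54 / 1/36 = 2/3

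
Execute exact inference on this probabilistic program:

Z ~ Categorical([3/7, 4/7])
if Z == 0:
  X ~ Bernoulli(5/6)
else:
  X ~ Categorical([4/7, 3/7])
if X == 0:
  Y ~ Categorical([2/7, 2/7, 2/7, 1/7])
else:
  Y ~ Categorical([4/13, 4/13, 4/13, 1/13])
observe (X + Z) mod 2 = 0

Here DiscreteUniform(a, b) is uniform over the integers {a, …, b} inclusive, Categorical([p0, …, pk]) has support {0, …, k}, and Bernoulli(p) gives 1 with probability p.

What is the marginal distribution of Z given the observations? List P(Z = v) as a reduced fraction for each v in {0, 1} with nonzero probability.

P(Z=0) = 7/31, P(Z=1) = 24/31

Enumerate traces; 8 have nonzero weight after conditioning:
  (Z=0, X=0, Y=0) weight 1/49
  (Z=0, X=0, Y=1) weight 1/49
  (Z=0, X=0, Y=2) weight 1/49
  (Z=0, X=0, Y=3) weight 1/98
  (Z=1, X=1, Y=0) weight 48/637
  (Z=1, X=1, Y=1) weight 48/637
  (Z=1, X=1, Y=2) weight 48/637
  (Z=1, X=1, Y=3) weight 12/637
Group by Z:
  weight(Z=0) = 1/14
  weight(Z=1) = 12/49
Total weight = 1/14 + 12/49 = 31/98
P(Z=0 | obs) = 1/14 / 31/98 = 7/31
P(Z=1 | obs) = 12/49 / 31/98 = 24/31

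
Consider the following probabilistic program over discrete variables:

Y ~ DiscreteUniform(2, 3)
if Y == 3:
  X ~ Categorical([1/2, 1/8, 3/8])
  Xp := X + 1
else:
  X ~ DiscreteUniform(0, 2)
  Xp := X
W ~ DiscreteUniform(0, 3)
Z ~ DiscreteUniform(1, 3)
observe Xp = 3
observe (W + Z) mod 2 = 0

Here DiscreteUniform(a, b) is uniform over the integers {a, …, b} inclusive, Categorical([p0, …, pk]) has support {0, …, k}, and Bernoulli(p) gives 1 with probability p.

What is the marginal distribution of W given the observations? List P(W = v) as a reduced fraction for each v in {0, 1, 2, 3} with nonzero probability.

Enumerate traces; 6 have nonzero weight after conditioning:
  (Y=3, X=2, W=0, Z=2) weight 1/64
  (Y=3, X=2, W=1, Z=1) weight 1/64
  (Y=3, X=2, W=1, Z=3) weight 1/64
  (Y=3, X=2, W=2, Z=2) weight 1/64
  (Y=3, X=2, W=3, Z=1) weight 1/64
  (Y=3, X=2, W=3, Z=3) weight 1/64
Group by W:
  weight(W=0) = 1/64
  weight(W=1) = 1/32
  weight(W=2) = 1/64
  weight(W=3) = 1/32
Total weight = 1/64 + 1/32 + 1/64 + 1/32 = 3/32
P(W=0 | obs) = 1/64 / 3/32 = 1/6
P(W=1 | obs) = 1/32 / 3/32 = 1/3
P(W=2 | obs) = 1/64 / 3/32 = 1/6
P(W=3 | obs) = 1/32 / 3/32 = 1/3

P(W=0) = 1/6, P(W=1) = 1/3, P(W=2) = 1/6, P(W=3) = 1/3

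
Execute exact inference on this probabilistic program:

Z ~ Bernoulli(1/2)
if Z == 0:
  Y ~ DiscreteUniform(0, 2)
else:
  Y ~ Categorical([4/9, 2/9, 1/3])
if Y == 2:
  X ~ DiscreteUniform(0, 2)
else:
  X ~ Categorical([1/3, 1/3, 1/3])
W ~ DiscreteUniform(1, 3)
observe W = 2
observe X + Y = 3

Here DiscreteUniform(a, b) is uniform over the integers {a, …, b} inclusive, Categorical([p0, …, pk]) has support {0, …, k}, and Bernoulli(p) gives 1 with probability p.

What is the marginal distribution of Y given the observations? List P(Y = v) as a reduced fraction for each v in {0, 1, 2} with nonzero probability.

Enumerate traces; 4 have nonzero weight after conditioning:
  (Z=0, Y=1, X=2, W=2) weight 1/54
  (Z=0, Y=2, X=1, W=2) weight 1/54
  (Z=1, Y=1, X=2, W=2) weight 1/81
  (Z=1, Y=2, X=1, W=2) weight 1/54
Group by Y:
  weight(Y=1) = 5/162
  weight(Y=2) = 1/27
Total weight = 5/162 + 1/27 = 11/162
P(Y=1 | obs) = 5/162 / 11/162 = 5/11
P(Y=2 | obs) = 1/27 / 11/162 = 6/11

P(Y=1) = 5/11, P(Y=2) = 6/11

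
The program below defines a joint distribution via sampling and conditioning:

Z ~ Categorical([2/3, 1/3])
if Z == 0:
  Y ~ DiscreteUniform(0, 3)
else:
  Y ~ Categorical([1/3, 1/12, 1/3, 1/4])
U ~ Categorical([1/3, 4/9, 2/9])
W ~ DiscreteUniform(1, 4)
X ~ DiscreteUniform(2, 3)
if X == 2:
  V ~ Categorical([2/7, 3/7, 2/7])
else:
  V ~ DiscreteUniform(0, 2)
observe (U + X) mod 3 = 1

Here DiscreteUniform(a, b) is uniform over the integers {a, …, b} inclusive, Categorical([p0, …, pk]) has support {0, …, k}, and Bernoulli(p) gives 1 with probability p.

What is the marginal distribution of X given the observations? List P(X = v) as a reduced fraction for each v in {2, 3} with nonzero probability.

P(X=2) = 1/3, P(X=3) = 2/3

Enumerate traces; 192 have nonzero weight after conditioning:
  (Z=0, Y=0, U=1, W=1, X=3, V=0) weight 1/324
  (Z=0, Y=0, U=1, W=1, X=3, V=1) weight 1/324
  (Z=0, Y=0, U=1, W=1, X=3, V=2) weight 1/324
  (Z=0, Y=0, U=1, W=2, X=3, V=0) weight 1/324
  (Z=0, Y=0, U=1, W=2, X=3, V=1) weight 1/324
  (Z=0, Y=0, U=1, W=2, X=3, V=2) weight 1/324
  (Z=0, Y=0, U=1, W=3, X=3, V=0) weight 1/324
  (Z=0, Y=0, U=1, W=3, X=3, V=1) weight 1/324
  (Z=0, Y=0, U=2, W=1, X=2, V=0) weight 1/756
  … 183 more
Group by X:
  weight(X=2) = 1/9
  weight(X=3) = 2/9
Total weight = 1/9 + 2/9 = 1/3
P(X=2 | obs) = 1/9 / 1/3 = 1/3
P(X=3 | obs) = 2/9 / 1/3 = 2/3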